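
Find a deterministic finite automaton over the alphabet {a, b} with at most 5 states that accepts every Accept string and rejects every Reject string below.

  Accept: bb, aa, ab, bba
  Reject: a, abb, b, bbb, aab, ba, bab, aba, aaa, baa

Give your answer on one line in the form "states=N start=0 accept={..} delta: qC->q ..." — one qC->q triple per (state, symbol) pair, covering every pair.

states=5 start=0 accept={0,4} delta: 0a->1 0b->2 1a->0 1b->0 2a->3 2b->4 3a->1 3b->1 4a->0 4b->1

State merging on the prefix tree: take the shortest (then alphabetical) example prefix whose next move is undefined and point that move at state 0, else 1, else 2, ...; a target is out if some Accept/Reject pair would then sit in one state with the same input left (inseparable). If every existing state is out, open a new one.
a: 0a undefined. 0a->0: no, bb/abb meet in 0 with "bb" left. Open state 1: 0a->1.
b: 0b undefined. 0b->0: no, bb/b meet in 0. 0b->1: no, aa/ba meet in 1 with "a" left. Open state 2: 0b->2.
aa: 1a undefined. 1a->0: ok.
ab: 1b undefined. 1b->0: ok.
ba: 2a undefined. 2a->0: no, aa/ba meet in 0. 2a->1: no, aa/bab meet in 0. 2a->2: no, bb/bab meet in 2 with "b" left. Open state 3: 2a->3.
bb: 2b undefined. 2b->0: no, bba/a meet in 1. 2b->1: no, bb/a meet in 1. 2b->2: no, bb/abb meet in 2. 2b->3: no, bb/ba meet in 3. Open state 4: 2b->4.
baa: 3a undefined. 3a->0: no, aa/baa meet in 0. 3a->1: ok.
bab: 3b undefined. 3b->0: no, aa/bab meet in 0. 3b->1: ok.
bba: 4a undefined. 4a->0: ok.
bbb: 4b undefined. 4b->0: no, aa/bbb meet in 0. 4b->1: ok.
All examples now run through 5 states with every (state, symbol) defined. Accept strings end in {0,4}, Reject strings end in {1,2,3}; accept={0,4}.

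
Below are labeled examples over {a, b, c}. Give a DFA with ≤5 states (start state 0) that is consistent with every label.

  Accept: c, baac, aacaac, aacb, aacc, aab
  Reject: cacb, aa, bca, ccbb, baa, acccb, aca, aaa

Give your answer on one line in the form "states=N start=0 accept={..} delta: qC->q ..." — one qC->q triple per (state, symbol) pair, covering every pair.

Fold the examples into a partial DFA from state 0: repeatedly fix the first undefined (state, symbol) met by the shortest-then-alphabetical prefix, trying targets in increasing order and rejecting any under which an Accept and a Reject string meet in one state with the same remainder; add a state when all current targets are rejected. Accepting states are where Accept strings end.
a: 0a undefined. 0a->0: ok.
b: 0b undefined. 0b->0: no, aab/aa meet in 0. Open state 1: 0b->1.
c: 0c undefined. 0c->0: no, c/aa meet in 0. 0c->1: ok.
ba: 1a undefined. 1a->0: no, aacb/cacb meet in 1 with "b" left. 1a->1: no, c/baa meet in 1. Open state 2: 1a->2.
bc: 1c undefined. 1c->0: no, aacb/ccbb meet in 1 with "b" left. 1c->1: no, aacb/acccb meet in 1 with "b" left. 1c->2: no, aacc/aca meet in 2. Open state 3: 1c->3.
baa: 2a undefined. 2a->0: ok.
bca: 3a undefined. 3a->0: ok.
cac: 2c undefined. 2c->0: no, c/cacb meet in 1. 2c->1: no, aacb/cacb meet in 1 with "b" left. 2c->2: ok.
ccb: 3b undefined. 3b->0: no, c/ccbb meet in 1. 3b->1: no, aacb/ccbb meet in 1 with "b" left. 3b->2: ok.
aacb: 1b undefined. 1b->0: no, aacb/aa meet in 0. 1b->1: ok.
accc: 3c undefined. 3c->0: no, c/acccb meet in 1. 3c->1: no, c/acccb meet in 1. 3c->2: ok.
cacb: 2b undefined. 2b->0: ok.
All examples now run through 4 states with every (state, symbol) defined. Accept strings end in {1,3}, Reject strings end in {0,2}; accept={1,3}.

states=4 start=0 accept={1,3} delta: 0a->0 0b->1 0c->1 1a->2 1b->1 1c->3 2a->0 2b->0 2c->2 3a->0 3b->2 3c->2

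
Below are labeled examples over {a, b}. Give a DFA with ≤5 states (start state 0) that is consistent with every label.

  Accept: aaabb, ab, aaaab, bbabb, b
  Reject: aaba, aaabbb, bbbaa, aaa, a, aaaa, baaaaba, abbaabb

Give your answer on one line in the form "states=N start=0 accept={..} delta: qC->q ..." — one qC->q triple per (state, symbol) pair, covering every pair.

Fold the examples into a partial DFA from state 0: repeatedly fix the first undefined (state, symbol) met by the shortest-then-alphabetical prefix, trying targets in increasing order and rejecting any under which an Accept and a Reject string meet in one state with the same remainder; add a state when all current targets are rejected. Accepting states are where Accept strings end.
a: 0a undefined. 0a->0: ok.
b: 0b undefined. 0b->0: no, aaabb/aaba meet in 0. Open state 1: 0b->1.
ba: 1a undefined. 1a->0: ok.
bb: 1b undefined. 1b->0: no, aaabb/aaba meet in 0. 1b->1: no, aaabb/aaabbb meet in 1. Open state 2: 1b->2.
bba: 2a undefined. 2a->0: no, aaabb/abbaabb meet in 2. 2a->1: no, aaabb/abbaabb meet in 2. 2a->2: no, bbabb/abbaabb meet in 2 with "bb" left. Open state 3: 2a->3.
bbb: 2b undefined. 2b->0: ok.
bbab: 3b undefined. 3b->0: ok.
abbaa: 3a undefined. 3a->0: no, aaabb/abbaabb meet in 2. 3a->1: ok.
All examples now run through 4 states with every (state, symbol) defined. Accept strings end in {1,2}, Reject strings end in {0}; accept={1,2}.

states=4 start=0 accept={1,2} delta: 0a->0 0b->1 1a->0 1b->2 2a->3 2b->0 3a->1 3b->0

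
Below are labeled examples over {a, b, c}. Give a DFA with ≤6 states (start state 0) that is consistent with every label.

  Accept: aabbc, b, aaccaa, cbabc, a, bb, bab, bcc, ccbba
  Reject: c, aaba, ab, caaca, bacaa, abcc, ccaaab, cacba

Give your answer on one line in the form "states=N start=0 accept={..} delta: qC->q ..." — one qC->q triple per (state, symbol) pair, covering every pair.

Grow the machine one transition at a time. Run the examples from 0; the earliest place one falls off (shortest prefix, ties alphabetical) gets sent to the lowest-numbered state that keeps every Accept/Reject pair distinguishable — a pair clashes when both reach the same state with identical unread suffix — and to a fresh state only if none does.
a: 0a undefined. 0a->0: no, b/ab meet in 0 with "b" left. Open state 1: 0a->1.
b: 0b undefined. 0b->0: no, bab/ab meet in 1 with "b" left. 0b->1: no, bb/ab meet in 1 with "b" left. Open state 2: 0b->2.
c: 0c undefined. 0c->0: ok.
aa: 1a undefined. 1a->0: no, aaccaa/c meet in 0. 1a->1: ok.
ab: 1b undefined. 1b->0: no, a/aaba meet in 1. 1b->1: no, a/aaba meet in 1. 1b->2: no, b/ab meet in 2. Open state 3: 1b->3.
ba: 2a undefined. 2a->0: no, a/bacaa meet in 1. 2a->1: no, bab/ab meet in 3. 2a->2: ok.
bb: 2b undefined. 2b->0: no, cbabc/c meet in 0. 2b->1: ok.
bc: 2c undefined. 2c->0: no, a/bacaa meet in 1. 2c->1: no, a/bacaa meet in 1. 2c->2: no, b/bacaa meet in 2. 2c->3: ok.
aac: 1c undefined. 1c->0: no, b/cacba meet in 2. 1c->1: no, aaccaa/caaca meet in 1. 1c->2: no, b/caaca meet in 2. 1c->3: no, cbabc/ab meet in 3. Open state 4: 1c->4.
abc: 3c undefined. 3c->0: no, bcc/c meet in 0. 3c->1: no, cbabc/abcc meet in 4. 3c->2: ok.
aaba: 3a undefined. 3a->0: no, a/bacaa meet in 1. 3a->1: no, a/aaba meet in 1. 3a->2: no, b/aaba meet in 2. 3a->3: ok.
aabb: 3b undefined. 3b->0: no, aabbc/c meet in 0. 3b->1: ok.
aacc: 4c undefined. 4c->0: ok.
cacb: 4b undefined. 4b->0: no, aaccaa/cacba meet in 1. 4b->1: no, aaccaa/cacba meet in 1. 4b->2: no, b/cacba meet in 2. 4b->3: ok.
caaca: 4a undefined. 4a->0: ok.
All examples now run through 5 states with every (state, symbol) defined. Accept strings end in {1,2,4}, Reject strings end in {0,3}; accept={1,2,4}.

states=5 start=0 accept={1,2,4} delta: 0a->1 0b->2 0c->0 1a->1 1b->3 1c->4 2a->2 2b->1 2c->3 3a->3 3b->1 3c->2 4a->0 4b->3 4c->0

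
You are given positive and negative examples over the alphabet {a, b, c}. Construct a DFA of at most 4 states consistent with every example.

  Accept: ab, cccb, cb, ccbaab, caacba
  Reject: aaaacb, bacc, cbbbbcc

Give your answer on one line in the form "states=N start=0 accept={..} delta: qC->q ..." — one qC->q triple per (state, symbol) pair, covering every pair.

Grow the machine one transition at a time. Run the examples from 0; the earliest place one falls off (shortest prefix, ties alphabetical) gets sent to the lowest-numbered state that keeps every Accept/Reject pair distinguishable — a pair clashes when both reach the same state with identical unread suffix — and to a fresh state only if none does.
a: 0a undefined. 0a->0: no, cb/aaaacb meet in 0 with "cb" left. Open state 1: 0a->1.
b: 0b undefined. 0b->0: ok.
c: 0c undefined. 0c->0: no, cccb/cbbbbcc meet in 0. 0c->1: ok.
aa: 1a undefined. 1a->0: no, ab/aaaacb meet in 1 with "b" left. 1a->1: ok.
ab: 1b undefined. 1b->0: ok.
cc: 1c undefined. 1c->0: no, ab/aaaacb meet in 0. 1c->1: no, ab/aaaacb meet in 0. Open state 2: 1c->2.
ccb: 2b undefined. 2b->0: no, ab/aaaacb meet in 0. 2b->1: no, caacba/aaaacb meet in 1. 2b->2: ok.
ccc: 2c undefined. 2c->0: no, ab/bacc meet in 0. 2c->1: ok.
ccba: 2a undefined. 2a->0: ok.
All examples now run through 3 states with every (state, symbol) defined. Accept strings end in {0}, Reject strings end in {1,2}; accept={0}.

states=3 start=0 accept={0} delta: 0a->1 0b->0 0c->1 1a->1 1b->0 1c->2 2a->0 2b->2 2c->1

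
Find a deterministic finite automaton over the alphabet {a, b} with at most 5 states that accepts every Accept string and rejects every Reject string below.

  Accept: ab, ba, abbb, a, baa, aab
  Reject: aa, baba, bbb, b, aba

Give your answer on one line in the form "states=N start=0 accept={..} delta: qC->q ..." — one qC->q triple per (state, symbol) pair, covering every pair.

State merging on the prefix tree: take the shortest (then alphabetical) example prefix whose next move is undefined and point that move at state 0, else 1, else 2, ...; a target is out if some Accept/Reject pair would then sit in one state with the same input left (inseparable). If every existing state is out, open a new one.
a: 0a undefined. 0a->0: no, ab/b meet in 0 with "b" left. Open state 1: 0a->1.
b: 0b undefined. 0b->0: no, baa/aa meet in 1 with "a" left. 0b->1: no, ba/aa meet in 1 with "a" left. Open state 2: 0b->2.
aa: 1a undefined. 1a->0: no, aab/b meet in 2. 1a->1: no, a/aa meet in 1. 1a->2: ok.
ab: 1b undefined. 1b->0: no, a/aba meet in 1. 1b->1: ok.
ba: 2a undefined. 2a->0: no, ba/baba meet in 0. 2a->1: no, baa/aa meet in 2. 2a->2: no, ba/aa meet in 2. Open state 3: 2a->3.
bb: 2b undefined. 2b->0: ok.
baa: 3a undefined. 3a->0: ok.
bab: 3b undefined. 3b->0: no, ab/baba meet in 1. 3b->1: ok.
All examples now run through 4 states with every (state, symbol) defined. Accept strings end in {0,1,3}, Reject strings end in {2}; accept={0,1,3}.

states=4 start=0 accept={0,1,3} delta: 0a->1 0b->2 1a->2 1b->1 2a->3 2b->0 3a->0 3b->1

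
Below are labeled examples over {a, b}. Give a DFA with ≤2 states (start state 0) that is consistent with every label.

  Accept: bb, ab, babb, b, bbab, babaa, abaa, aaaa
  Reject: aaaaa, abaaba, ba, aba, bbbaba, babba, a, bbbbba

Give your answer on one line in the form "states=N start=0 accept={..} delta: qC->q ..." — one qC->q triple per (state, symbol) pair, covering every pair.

Grow the machine one transition at a time. Run the examples from 0; the earliest place one falls off (shortest prefix, ties alphabetical) gets sent to the lowest-numbered state that keeps every Accept/Reject pair distinguishable — a pair clashes when both reach the same state with identical unread suffix — and to a fresh state only if none does.
a: 0a undefined. 0a->0: no, aaaa/aaaaa meet in 0. Open state 1: 0a->1.
b: 0b undefined. 0b->0: ok.
aa: 1a undefined. 1a->0: ok.
ab: 1b undefined. 1b->0: ok.
All examples now run through 2 states with every (state, symbol) defined. Accept strings end in {0}, Reject strings end in {1}; accept={0}.

states=2 start=0 accept={0} delta: 0a->1 0b->0 1a->0 1b->0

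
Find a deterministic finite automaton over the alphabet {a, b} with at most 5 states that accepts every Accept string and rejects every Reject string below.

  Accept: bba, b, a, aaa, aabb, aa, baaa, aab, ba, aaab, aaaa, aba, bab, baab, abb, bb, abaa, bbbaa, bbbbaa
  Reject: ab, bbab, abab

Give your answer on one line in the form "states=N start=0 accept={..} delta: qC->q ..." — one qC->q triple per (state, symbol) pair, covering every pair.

states=4 start=0 accept={1,2,3} delta: 0a->1 0b->2 1a->2 1b->0 2a->2 2b->3 3a->1 3b->1

State merging on the prefix tree: take the shortest (then alphabetical) example prefix whose next move is undefined and point that move at state 0, else 1, else 2, ...; a target is out if some Accept/Reject pair would then sit in one state with the same input left (inseparable). If every existing state is out, open a new one.
a: 0a undefined. 0a->0: no, b/ab meet in 0 with "b" left. Open state 1: 0a->1.
b: 0b undefined. 0b->0: no, bab/ab meet in 1 with "b" left. 0b->1: no, bb/ab meet in 1 with "b" left. Open state 2: 0b->2.
aa: 1a undefined. 1a->0: no, aaab/ab meet in 1 with "b" left. 1a->1: no, aab/ab meet in 1 with "b" left. 1a->2: ok.
ab: 1b undefined. 1b->0: ok.
ba: 2a undefined. 2a->0: no, aaa/ab meet in 0. 2a->1: no, aaab/ab meet in 0. 2a->2: ok.
bb: 2b undefined. 2b->0: no, aab/ab meet in 0. 2b->1: no, a/bbab meet in 1. 2b->2: no, bba/bbab meet in 2. Open state 3: 2b->3.
bba: 3a undefined. 3a->0: no, bba/ab meet in 0. 3a->1: ok.
bbb: 3b undefined. 3b->0: no, aabb/ab meet in 0. 3b->1: ok.
All examples now run through 4 states with every (state, symbol) defined. Accept strings end in {1,2,3}, Reject strings end in {0}; accept={1,2,3}.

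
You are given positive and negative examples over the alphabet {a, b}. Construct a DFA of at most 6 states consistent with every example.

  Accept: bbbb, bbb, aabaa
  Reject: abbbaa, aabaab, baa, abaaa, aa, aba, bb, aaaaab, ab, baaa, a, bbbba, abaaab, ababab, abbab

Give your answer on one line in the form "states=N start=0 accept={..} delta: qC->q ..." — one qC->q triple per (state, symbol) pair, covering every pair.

states=5 start=0 accept={0,4} delta: 0a->1 0b->1 1a->1 1b->2 2a->3 2b->4 3a->0 3b->0 4a->0 4b->0

Fold the examples into a partial DFA from state 0: repeatedly fix the first undefined (state, symbol) met by the shortest-then-alphabetical prefix, trying targets in increasing order and rejecting any under which an Accept and a Reject string meet in one state with the same remainder; add a state when all current targets are rejected. Accepting states are where Accept strings end.
a: 0a undefined. 0a->0: no, aabaa/baa meet in 0 with "baa" left. Open state 1: 0a->1.
b: 0b undefined. 0b->0: no, bbbb/bb meet in 0. 0b->1: ok.
aa: 1a undefined. 1a->0: no, aabaa/baa meet in 1. 1a->1: ok.
ab: 1b undefined. 1b->0: no, bbbb/aabaab meet in 0. 1b->1: no, bbbb/abbbaa meet in 1. Open state 2: 1b->2.
aba: 2a undefined. 2a->0: no, aabaa/baa meet in 1. 2a->1: no, aabaa/baa meet in 1. 2a->2: no, bbb/aabaab meet in 2 with "b" left. Open state 3: 2a->3.
abb: 2b undefined. 2b->0: no, bbbb/abbbaa meet in 1. 2b->1: no, bbbb/bb meet in 2. 2b->2: no, bbbb/bb meet in 2. 2b->3: no, bbb/aba meet in 3. Open state 4: 2b->4.
abaa: 3a undefined. 3a->0: ok.
abab: 3b undefined. 3b->0: ok.
abba: 4a undefined. 4a->0: ok.
abbb: 4b undefined. 4b->0: ok.
All examples now run through 5 states with every (state, symbol) defined. Accept strings end in {0,4}, Reject strings end in {1,2,3}; accept={0,4}.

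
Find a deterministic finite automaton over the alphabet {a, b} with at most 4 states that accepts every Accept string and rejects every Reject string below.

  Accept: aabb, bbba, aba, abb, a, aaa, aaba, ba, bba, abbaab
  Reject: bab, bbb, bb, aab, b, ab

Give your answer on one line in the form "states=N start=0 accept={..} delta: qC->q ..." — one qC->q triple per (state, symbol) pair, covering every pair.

states=4 start=0 accept={1,3} delta: 0a->1 0b->0 1a->1 1b->2 2a->1 2b->3 3a->3 3b->1

Fold the examples into a partial DFA from state 0: repeatedly fix the first undefined (state, symbol) met by the shortest-then-alphabetical prefix, trying targets in increasing order and rejecting any under which an Accept and a Reject string meet in one state with the same remainder; add a state when all current targets are rejected. Accepting states are where Accept strings end.
a: 0a undefined. 0a->0: no, aabb/bb meet in 0 with "bb" left. Open state 1: 0a->1.
b: 0b undefined. 0b->0: ok.
aa: 1a undefined. 1a->0: no, aabb/bbb meet in 0. 1a->1: ok.
ab: 1b undefined. 1b->0: no, aabb/bab meet in 0. 1b->1: no, aabb/bab meet in 1. Open state 2: 1b->2.
aba: 2a undefined. 2a->0: no, aba/bbb meet in 0. 2a->1: ok.
abb: 2b undefined. 2b->0: no, aabb/bbb meet in 0. 2b->1: no, abbaab/bab meet in 2. 2b->2: no, aabb/bab meet in 2. Open state 3: 2b->3.
abba: 3a undefined. 3a->0: no, abbaab/bab meet in 2. 3a->1: no, abbaab/bab meet in 2. 3a->2: no, abbaab/bab meet in 2. 3a->3: ok.
abbaab: 3b undefined. 3b->0: no, abbaab/bbb meet in 0. 3b->1: ok.
All examples now run through 4 states with every (state, symbol) defined. Accept strings end in {1,3}, Reject strings end in {0,2}; accept={1,3}.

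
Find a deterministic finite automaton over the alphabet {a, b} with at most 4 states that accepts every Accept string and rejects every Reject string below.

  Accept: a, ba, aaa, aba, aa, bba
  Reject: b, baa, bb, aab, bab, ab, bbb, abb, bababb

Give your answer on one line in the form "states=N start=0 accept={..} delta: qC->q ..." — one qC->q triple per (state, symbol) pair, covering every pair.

State merging on the prefix tree: take the shortest (then alphabetical) example prefix whose next move is undefined and point that move at state 0, else 1, else 2, ...; a target is out if some Accept/Reject pair would then sit in one state with the same input left (inseparable). If every existing state is out, open a new one.
a: 0a undefined. 0a->0: ok.
b: 0b undefined. 0b->0: no, a/b meet in 0. Open state 1: 0b->1.
ba: 1a undefined. 1a->0: no, a/baa meet in 0. 1a->1: no, ba/b meet in 1. Open state 2: 1a->2.
bb: 1b undefined. 1b->0: no, a/bb meet in 0. 1b->1: ok.
baa: 2a undefined. 2a->0: no, a/baa meet in 0. 2a->1: ok.
bab: 2b undefined. 2b->0: no, a/bab meet in 0. 2b->1: ok.
All examples now run through 3 states with every (state, symbol) defined. Accept strings end in {0,2}, Reject strings end in {1}; accept={0,2}.

states=3 start=0 accept={0,2} delta: 0a->0 0b->1 1a->2 1b->1 2a->1 2b->1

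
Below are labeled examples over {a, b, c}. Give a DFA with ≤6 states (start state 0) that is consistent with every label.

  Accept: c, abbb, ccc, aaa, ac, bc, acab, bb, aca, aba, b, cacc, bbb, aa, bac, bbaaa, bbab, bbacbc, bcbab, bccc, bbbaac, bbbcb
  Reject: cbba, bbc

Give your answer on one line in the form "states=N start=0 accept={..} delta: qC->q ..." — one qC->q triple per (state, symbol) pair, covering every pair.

states=4 start=0 accept={0,1,2} delta: 0a->0 0b->1 0c->0 1a->0 1b->2 1c->0 2a->3 2b->0 2c->3 3a->0 3b->0 3c->0

Fold the examples into a partial DFA from state 0: repeatedly fix the first undefined (state, symbol) met by the shortest-then-alphabetical prefix, trying targets in increasing order and rejecting any under which an Accept and a Reject string meet in one state with the same remainder; add a state when all current targets are rejected. Accepting states are where Accept strings end.
a: 0a undefined. 0a->0: ok.
b: 0b undefined. 0b->0: no, c/bbc meet in 0 with "c" left. Open state 1: 0b->1.
c: 0c undefined. 0c->0: ok.
ba: 1a undefined. 1a->0: ok.
bb: 1b undefined. 1b->0: no, c/cbba meet in 0. 1b->1: no, c/cbba meet in 0. Open state 2: 1b->2.
bc: 1c undefined. 1c->0: ok.
bba: 2a undefined. 2a->0: no, c/cbba meet in 0. 2a->1: no, acab/cbba meet in 1. 2a->2: no, bb/cbba meet in 2. Open state 3: 2a->3.
bbb: 2b undefined. 2b->0: ok.
bbc: 2c undefined. 2c->0: no, c/bbc meet in 0. 2c->1: no, acab/bbc meet in 1. 2c->2: no, bb/bbc meet in 2. 2c->3: ok.
bbaa: 3a undefined. 3a->0: ok.
bbab: 3b undefined. 3b->0: ok.
bbac: 3c undefined. 3c->0: ok.
All examples now run through 4 states with every (state, symbol) defined. Accept strings end in {0,1,2}, Reject strings end in {3}; accept={0,1,2}.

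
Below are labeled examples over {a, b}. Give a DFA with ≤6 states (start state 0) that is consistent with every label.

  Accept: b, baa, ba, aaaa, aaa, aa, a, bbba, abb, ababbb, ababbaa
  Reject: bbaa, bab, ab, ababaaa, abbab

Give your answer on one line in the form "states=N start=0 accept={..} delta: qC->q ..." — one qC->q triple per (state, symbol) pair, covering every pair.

states=5 start=0 accept={1,3,4} delta: 0a->1 0b->1 1a->1 1b->2 2a->2 2b->3 3a->4 3b->0 4a->2 4b->0

Fold the examples into a partial DFA from state 0: repeatedly fix the first undefined (state, symbol) met by the shortest-then-alphabetical prefix, trying targets in increasing order and rejecting any under which an Accept and a Reject string meet in one state with the same remainder; add a state when all current targets are rejected. Accepting states are where Accept strings end.
a: 0a undefined. 0a->0: no, b/ab meet in 0 with "b" left. Open state 1: 0a->1.
b: 0b undefined. 0b->0: no, baa/bbaa meet in 1 with "a" left. 0b->1: ok.
aa: 1a undefined. 1a->0: no, b/bab meet in 1. 1a->1: ok.
ab: 1b undefined. 1b->0: no, b/bbaa meet in 1. 1b->1: no, b/bbaa meet in 1. Open state 2: 1b->2.
aba: 2a undefined. 2a->0: no, b/bbaa meet in 1. 2a->1: no, b/bbaa meet in 1. 2a->2: ok.
abb: 2b undefined. 2b->0: no, b/ababaaa meet in 1. 2b->1: no, b/ababaaa meet in 1. 2b->2: no, bbba/bbaa meet in 2. Open state 3: 2b->3.
abba: 3a undefined. 3a->0: no, b/ababaaa meet in 1. 3a->1: no, b/ababaaa meet in 1. 3a->2: no, bbba/bbaa meet in 2. 3a->3: no, bbba/ababaaa meet in 3. Open state 4: 3a->4.
ababb: 3b undefined. 3b->0: ok.
abbab: 4b undefined. 4b->0: ok.
ababaa: 4a undefined. 4a->0: no, b/ababaaa meet in 1. 4a->1: no, b/ababaaa meet in 1. 4a->2: ok.
All examples now run through 5 states with every (state, symbol) defined. Accept strings end in {1,3,4}, Reject strings end in {0,2}; accept={1,3,4}.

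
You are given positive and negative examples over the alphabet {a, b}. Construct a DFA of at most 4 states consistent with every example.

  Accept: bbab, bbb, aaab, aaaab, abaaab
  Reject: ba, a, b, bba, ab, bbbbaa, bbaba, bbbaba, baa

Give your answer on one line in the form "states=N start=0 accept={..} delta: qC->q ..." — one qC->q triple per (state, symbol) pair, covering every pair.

states=3 start=0 accept={0} delta: 0a->1 0b->1 1a->2 1b->2 2a->2 2b->0

Fold the examples into a partial DFA from state 0: repeatedly fix the first undefined (state, symbol) met by the shortest-then-alphabetical prefix, trying targets in increasing order and rejecting any under which an Accept and a Reject string meet in one state with the same remainder; add a state when all current targets are rejected. Accepting states are where Accept strings end.
a: 0a undefined. 0a->0: no, aaab/b meet in 0 with "b" left. Open state 1: 0a->1.
b: 0b undefined. 0b->0: no, bbab/ab meet in 1 with "b" left. 0b->1: ok.
aa: 1a undefined. 1a->0: no, aaab/ab meet in 1 with "b" left. 1a->1: no, aaab/ab meet in 1 with "b" left. Open state 2: 1a->2.
ab: 1b undefined. 1b->0: no, bbab/ab meet in 0. 1b->1: no, bbb/a meet in 1. 1b->2: ok.
aaa: 2a undefined. 2a->0: no, bbab/a meet in 1. 2a->1: no, bbab/ba meet in 2. 2a->2: ok.
bbb: 2b undefined. 2b->0: ok.
All examples now run through 3 states with every (state, symbol) defined. Accept strings end in {0}, Reject strings end in {1,2}; accept={0}.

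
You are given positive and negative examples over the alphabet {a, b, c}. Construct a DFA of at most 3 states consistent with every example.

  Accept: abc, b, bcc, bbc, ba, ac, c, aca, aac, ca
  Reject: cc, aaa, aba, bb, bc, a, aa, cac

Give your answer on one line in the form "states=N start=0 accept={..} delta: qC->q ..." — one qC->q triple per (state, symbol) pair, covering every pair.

states=3 start=0 accept={2} delta: 0a->1 0b->2 0c->2 1a->0 1b->0 1c->2 2a->2 2b->0 2c->0

State merging on the prefix tree: take the shortest (then alphabetical) example prefix whose next move is undefined and point that move at state 0, else 1, else 2, ...; a target is out if some Accept/Reject pair would then sit in one state with the same input left (inseparable). If every existing state is out, open a new one.
a: 0a undefined. 0a->0: no, abc/bc meet in 0 with "bc" left. Open state 1: 0a->1.
b: 0b undefined. 0b->0: no, b/bb meet in 0. 0b->1: no, b/a meet in 1. Open state 2: 0b->2.
c: 0c undefined. 0c->0: no, ac/cac meet in 1 with "c" left. 0c->1: no, ac/cc meet in 1 with "c" left. 0c->2: ok.
aa: 1a undefined. 1a->0: ok.
ab: 1b undefined. 1b->0: ok.
ac: 1c undefined. 1c->0: no, ac/aa meet in 0. 1c->1: no, ac/aaa meet in 1. 1c->2: ok.
ba: 2a undefined. 2a->0: no, abc/cac meet in 2. 2a->1: no, abc/cac meet in 2. 2a->2: ok.
bb: 2b undefined. 2b->0: ok.
bc: 2c undefined. 2c->0: ok.
All examples now run through 3 states with every (state, symbol) defined. Accept strings end in {2}, Reject strings end in {0,1}; accept={2}.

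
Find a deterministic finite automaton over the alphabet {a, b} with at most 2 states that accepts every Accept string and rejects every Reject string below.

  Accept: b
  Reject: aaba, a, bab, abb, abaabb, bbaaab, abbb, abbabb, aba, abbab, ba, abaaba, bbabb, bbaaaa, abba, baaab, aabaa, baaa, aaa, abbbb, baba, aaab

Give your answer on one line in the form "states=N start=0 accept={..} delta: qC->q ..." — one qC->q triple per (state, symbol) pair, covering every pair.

Grow the machine one transition at a time. Run the examples from 0; the earliest place one falls off (shortest prefix, ties alphabetical) gets sent to the lowest-numbered state that keeps every Accept/Reject pair distinguishable — a pair clashes when both reach the same state with identical unread suffix — and to a fresh state only if none does.
a: 0a undefined. 0a->0: no, b/aaab meet in 0 with "b" left. Open state 1: 0a->1.
b: 0b undefined. 0b->0: ok.
aa: 1a undefined. 1a->0: no, b/bbaaaa meet in 0. 1a->1: ok.
ab: 1b undefined. 1b->0: no, b/bab meet in 0. 1b->1: ok.
All examples now run through 2 states with every (state, symbol) defined. Accept strings end in {0}, Reject strings end in {1}; accept={0}.

states=2 start=0 accept={0} delta: 0a->1 0b->0 1a->1 1b->1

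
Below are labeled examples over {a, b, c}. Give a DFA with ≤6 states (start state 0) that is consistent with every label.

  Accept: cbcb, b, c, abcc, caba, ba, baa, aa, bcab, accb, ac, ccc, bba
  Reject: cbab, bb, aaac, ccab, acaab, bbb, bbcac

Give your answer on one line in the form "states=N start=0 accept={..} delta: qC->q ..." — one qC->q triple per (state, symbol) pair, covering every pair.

State merging on the prefix tree: take the shortest (then alphabetical) example prefix whose next move is undefined and point that move at state 0, else 1, else 2, ...; a target is out if some Accept/Reject pair would then sit in one state with the same input left (inseparable). If every existing state is out, open a new one.
a: 0a undefined. 0a->0: no, c/aaac meet in 0 with "c" left. Open state 1: 0a->1.
b: 0b undefined. 0b->0: no, b/bb meet in 0. 0b->1: ok.
c: 0c undefined. 0c->0: ok.
aa: 1a undefined. 1a->0: no, b/cbab meet in 1. 1a->1: no, ac/aaac meet in 1 with "c" left. Open state 2: 1a->2.
ab: 1b undefined. 1b->0: no, b/bbb meet in 1. 1b->1: no, b/bb meet in 1. 1b->2: no, ba/bb meet in 2. Open state 3: 1b->3.
ac: 1c undefined. 1c->0: no, bcab/bb meet in 3. 1c->1: no, cbcb/bb meet in 3. 1c->2: no, cbcb/cbab meet in 2 with "b" left. 1c->3: no, cbcb/bbb meet in 3 with "b" left. Open state 4: 1c->4.
aaa: 2a undefined. 2a->0: no, c/aaac meet in 0. 2a->1: no, ac/aaac meet in 4. 2a->2: ok.
abc: 3c undefined. 3c->0: no, ac/bbcac meet in 4. 3c->1: ok.
aca: 4a undefined. 4a->0: ok.
acc: 4c undefined. 4c->0: ok.
bba: 3a undefined. 3a->0: ok.
bbb: 3b undefined. 3b->0: no, c/bbb meet in 0. 3b->1: no, b/bbb meet in 1. 3b->2: no, ba/bbb meet in 2. 3b->3: ok.
aaac: 2c undefined. 2c->0: no, c/aaac meet in 0. 2c->1: no, b/aaac meet in 1. 2c->2: no, ba/aaac meet in 2. 2c->3: ok.
cbab: 2b undefined. 2b->0: no, c/cbab meet in 0. 2b->1: no, b/cbab meet in 1. 2b->2: no, ba/cbab meet in 2. 2b->3: ok.
cbcb: 4b undefined. 4b->0: ok.
All examples now run through 5 states with every (state, symbol) defined. Accept strings end in {0,1,2,4}, Reject strings end in {3}; accept={0,1,2,4}.

states=5 start=0 accept={0,1,2,4} delta: 0a->1 0b->1 0c->0 1a->2 1b->3 1c->4 2a->2 2b->3 2c->3 3a->0 3b->3 3c->1 4a->0 4b->0 4c->0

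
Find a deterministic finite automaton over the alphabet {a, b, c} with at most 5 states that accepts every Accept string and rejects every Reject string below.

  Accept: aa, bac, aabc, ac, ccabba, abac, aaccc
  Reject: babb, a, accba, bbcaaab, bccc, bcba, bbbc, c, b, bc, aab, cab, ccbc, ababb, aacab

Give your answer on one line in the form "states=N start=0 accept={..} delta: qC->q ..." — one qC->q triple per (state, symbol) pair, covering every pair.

states=4 start=0 accept={2,3} delta: 0a->1 0b->0 0c->0 1a->2 1b->1 1c->2 2a->0 2b->1 2c->3 3a->0 3b->0 3c->1

State merging on the prefix tree: take the shortest (then alphabetical) example prefix whose next move is undefined and point that move at state 0, else 1, else 2, ...; a target is out if some Accept/Reject pair would then sit in one state with the same input left (inseparable). If every existing state is out, open a new one.
a: 0a undefined. 0a->0: no, aa/a meet in 0. Open state 1: 0a->1.
b: 0b undefined. 0b->0: ok.
c: 0c undefined. 0c->0: ok.
aa: 1a undefined. 1a->0: no, aa/bccc meet in 0. 1a->1: no, aa/a meet in 1. Open state 2: 1a->2.
ab: 1b undefined. 1b->0: no, ccabba/a meet in 1. 1b->1: ok.
ac: 1c undefined. 1c->0: no, bac/bccc meet in 0. 1c->1: no, aa/accba meet in 2. 1c->2: ok.
aab: 2b undefined. 2b->0: no, aabc/bccc meet in 0. 2b->1: ok.
aac: 2c undefined. 2c->0: no, abac/bccc meet in 0. 2c->1: no, aa/accba meet in 2. 2c->2: no, aa/accba meet in 2. Open state 3: 2c->3.
aaca: 3a undefined. 3a->0: ok.
aacc: 3c undefined. 3c->0: no, aaccc/bccc meet in 0. 3c->1: ok.
accb: 3b undefined. 3b->0: ok.
bbcaaa: 2a undefined. 2a->0: ok.
All examples now run through 4 states with every (state, symbol) defined. Accept strings end in {2,3}, Reject strings end in {0,1}; accept={2,3}.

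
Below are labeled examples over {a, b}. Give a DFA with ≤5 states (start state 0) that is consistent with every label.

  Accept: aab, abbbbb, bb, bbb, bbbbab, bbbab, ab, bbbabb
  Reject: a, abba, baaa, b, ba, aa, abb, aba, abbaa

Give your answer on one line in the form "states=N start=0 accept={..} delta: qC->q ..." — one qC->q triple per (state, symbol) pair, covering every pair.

Grow the machine one transition at a time. Run the examples from 0; the earliest place one falls off (shortest prefix, ties alphabetical) gets sent to the lowest-numbered state that keeps every Accept/Reject pair distinguishable — a pair clashes when both reach the same state with identical unread suffix — and to a fresh state only if none does.
a: 0a undefined. 0a->0: no, aab/b meet in 0 with "b" left. Open state 1: 0a->1.
b: 0b undefined. 0b->0: no, bb/b meet in 0. 0b->1: no, bbb/abb meet in 1 with "bb" left. Open state 2: 0b->2.
aa: 1a undefined. 1a->0: no, aab/b meet in 2. 1a->1: ok.
ab: 1b undefined. 1b->0: ok.
ba: 2a undefined. 2a->0: no, aab/abba meet in 0. 2a->1: ok.
bb: 2b undefined. 2b->0: no, bbb/b meet in 2. 2b->1: no, abbbbb/b meet in 2. 2b->2: no, abbbbb/b meet in 2. Open state 3: 2b->3.
bbb: 3b undefined. 3b->0: no, abbbbb/b meet in 2. 3b->1: no, bbb/a meet in 1. 3b->2: no, bbb/b meet in 2. 3b->3: ok.
bbba: 3a undefined. 3a->0: no, bbbbab/b meet in 2. 3a->1: no, bbbabb/b meet in 2. 3a->2: ok.
All examples now run through 4 states with every (state, symbol) defined. Accept strings end in {0,3}, Reject strings end in {1,2}; accept={0,3}.

states=4 start=0 accept={0,3} delta: 0a->1 0b->2 1a->1 1b->0 2a->1 2b->3 3a->2 3b->3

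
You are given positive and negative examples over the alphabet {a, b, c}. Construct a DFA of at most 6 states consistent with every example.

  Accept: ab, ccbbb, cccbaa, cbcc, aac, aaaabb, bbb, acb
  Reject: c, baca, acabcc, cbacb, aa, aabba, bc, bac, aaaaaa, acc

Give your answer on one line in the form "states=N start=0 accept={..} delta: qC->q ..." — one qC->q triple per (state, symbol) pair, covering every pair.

Grow the machine one transition at a time. Run the examples from 0; the earliest place one falls off (shortest prefix, ties alphabetical) gets sent to the lowest-numbered state that keeps every Accept/Reject pair distinguishable — a pair clashes when both reach the same state with identical unread suffix — and to a fresh state only if none does.
a: 0a undefined. 0a->0: no, aac/c meet in 0 with "c" left. Open state 1: 0a->1.
b: 0b undefined. 0b->0: ok.
c: 0c undefined. 0c->0: no, ccbbb/c meet in 0. 0c->1: ok.
aa: 1a undefined. 1a->0: no, aac/c meet in 1. 1a->1: no, aac/bac meet in 1 with "c" left. Open state 2: 1a->2.
ab: 1b undefined. 1b->0: no, cbcc/bac meet in 1 with "c" left. 1b->1: no, ab/c meet in 1. 1b->2: no, ab/aa meet in 2. Open state 3: 1b->3.
ac: 1c undefined. 1c->0: no, ccbbb/bac meet in 0. 1c->1: ok.
aaa: 2a undefined. 2a->0: no, bbb/aaaaaa meet in 0. 2a->1: ok.
aab: 2b undefined. 2b->0: ok.
aac: 2c undefined. 2c->0: ok.
cba: 3a undefined. 3a->0: no, ab/cbacb meet in 3. 3a->1: no, ab/cbacb meet in 3. 3a->2: no, cccbaa/c meet in 1. 3a->3: ok.
cbc: 3c undefined. 3c->0: no, cbcc/c meet in 1. 3c->1: no, ab/cbacb meet in 3. 3c->2: no, cbcc/cbacb meet in 0. 3c->3: ok.
ccbb: 3b undefined. 3b->0: no, ccbbb/cbacb meet in 0. 3b->1: ok.
All examples now run through 4 states with every (state, symbol) defined. Accept strings end in {0,3}, Reject strings end in {1,2}; accept={0,3}.

states=4 start=0 accept={0,3} delta: 0a->1 0b->0 0c->1 1a->2 1b->3 1c->1 2a->1 2b->0 2c->0 3a->3 3b->1 3c->3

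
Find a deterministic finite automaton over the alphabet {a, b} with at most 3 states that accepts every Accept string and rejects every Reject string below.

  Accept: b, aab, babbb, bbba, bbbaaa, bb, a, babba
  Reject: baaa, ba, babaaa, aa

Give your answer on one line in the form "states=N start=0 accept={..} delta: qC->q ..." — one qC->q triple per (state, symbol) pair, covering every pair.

Fold the examples into a partial DFA from state 0: repeatedly fix the first undefined (state, symbol) met by the shortest-then-alphabetical prefix, trying targets in increasing order and rejecting any under which an Accept and a Reject string meet in one state with the same remainder; add a state when all current targets are rejected. Accepting states are where Accept strings end.
a: 0a undefined. 0a->0: no, a/aa meet in 0. Open state 1: 0a->1.
b: 0b undefined. 0b->0: no, bbba/ba meet in 1. 0b->1: ok.
aa: 1a undefined. 1a->0: ok.
bb: 1b undefined. 1b->0: no, bbba/baaa meet in 0. 1b->1: no, bbba/baaa meet in 0. Open state 2: 1b->2.
bbb: 2b undefined. 2b->0: no, babbb/baaa meet in 0. 2b->1: no, bbba/baaa meet in 0. 2b->2: ok.
bbba: 2a undefined. 2a->0: no, bbba/baaa meet in 0. 2a->1: ok.
All examples now run through 3 states with every (state, symbol) defined. Accept strings end in {1,2}, Reject strings end in {0}; accept={1,2}.

states=3 start=0 accept={1,2} delta: 0a->1 0b->1 1a->0 1b->2 2a->1 2b->2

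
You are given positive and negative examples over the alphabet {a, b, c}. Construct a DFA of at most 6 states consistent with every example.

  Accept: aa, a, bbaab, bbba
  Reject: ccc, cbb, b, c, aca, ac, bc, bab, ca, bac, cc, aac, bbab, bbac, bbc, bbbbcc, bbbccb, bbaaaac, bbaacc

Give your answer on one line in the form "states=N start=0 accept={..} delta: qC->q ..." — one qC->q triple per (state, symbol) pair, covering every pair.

Fold the examples into a partial DFA from state 0: repeatedly fix the first undefined (state, symbol) met by the shortest-then-alphabetical prefix, trying targets in increasing order and rejecting any under which an Accept and a Reject string meet in one state with the same remainder; add a state when all current targets are rejected. Accepting states are where Accept strings end.
a: 0a undefined. 0a->0: ok.
b: 0b undefined. 0b->0: no, aa/b meet in 0. Open state 1: 0b->1.
c: 0c undefined. 0c->0: no, aa/ccc meet in 0. 0c->1: ok.
ba: 1a undefined. 1a->0: no, aa/aca meet in 0. 1a->1: ok.
bb: 1b undefined. 1b->0: no, aa/bab meet in 0. 1b->1: no, bbaab/cbb meet in 1. Open state 2: 1b->2.
bc: 1c undefined. 1c->0: no, aa/bc meet in 0. 1c->1: ok.
bba: 2a undefined. 2a->0: no, bbaab/ccc meet in 1. 2a->1: no, bbaab/bab meet in 2. 2a->2: no, bbaab/cbb meet in 2 with "b" left. Open state 3: 2a->3.
bbb: 2b undefined. 2b->0: no, aa/cbb meet in 0. 2b->1: no, bbba/ccc meet in 1. 2b->2: ok.
bbc: 2c undefined. 2c->0: no, aa/bbc meet in 0. 2c->1: ok.
bbaa: 3a undefined. 3a->0: no, bbaab/ccc meet in 1. 3a->1: no, bbaab/cbb meet in 2. 3a->2: no, bbaab/cbb meet in 2. 3a->3: no, bbaab/bbab meet in 3 with "b" left. Open state 4: 3a->4.
bbab: 3b undefined. 3b->0: no, aa/bbab meet in 0. 3b->1: ok.
bbac: 3c undefined. 3c->0: no, aa/bbac meet in 0. 3c->1: ok.
bbaaa: 4a undefined. 4a->0: ok.
bbaab: 4b undefined. 4b->0: ok.
bbaac: 4c undefined. 4c->0: ok.
All examples now run through 5 states with every (state, symbol) defined. Accept strings end in {0,3}, Reject strings end in {1,2}; accept={0,3}.

states=5 start=0 accept={0,3} delta: 0a->0 0b->1 0c->1 1a->1 1b->2 1c->1 2a->3 2b->2 2c->1 3a->4 3b->1 3c->1 4a->0 4b->0 4c->0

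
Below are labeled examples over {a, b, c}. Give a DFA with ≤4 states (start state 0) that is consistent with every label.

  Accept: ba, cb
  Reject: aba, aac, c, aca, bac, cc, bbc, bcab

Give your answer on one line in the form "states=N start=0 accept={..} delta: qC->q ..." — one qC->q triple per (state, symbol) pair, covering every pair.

Fold the examples into a partial DFA from state 0: repeatedly fix the first undefined (state, symbol) met by the shortest-then-alphabetical prefix, trying targets in increasing order and rejecting any under which an Accept and a Reject string meet in one state with the same remainder; add a state when all current targets are rejected. Accepting states are where Accept strings end.
a: 0a undefined. 0a->0: no, ba/aba meet in 0 with "ba" left. Open state 1: 0a->1.
b: 0b undefined. 0b->0: ok.
c: 0c undefined. 0c->0: no, cb/c meet in 0. 0c->1: no, ba/c meet in 1. Open state 2: 0c->2.
aa: 1a undefined. 1a->0: ok.
ab: 1b undefined. 1b->0: no, ba/aba meet in 1. 1b->1: ok.
ac: 1c undefined. 1c->0: no, ba/aca meet in 1. 1c->1: no, ba/bac meet in 1. 1c->2: ok.
cb: 2b undefined. 2b->0: no, cb/aba meet in 0. 2b->1: ok.
cc: 2c undefined. 2c->0: ok.
aca: 2a undefined. 2a->0: ok.
All examples now run through 3 states with every (state, symbol) defined. Accept strings end in {1}, Reject strings end in {0,2}; accept={1}.

states=3 start=0 accept={1} delta: 0a->1 0b->0 0c->2 1a->0 1b->1 1c->2 2a->0 2b->1 2c->0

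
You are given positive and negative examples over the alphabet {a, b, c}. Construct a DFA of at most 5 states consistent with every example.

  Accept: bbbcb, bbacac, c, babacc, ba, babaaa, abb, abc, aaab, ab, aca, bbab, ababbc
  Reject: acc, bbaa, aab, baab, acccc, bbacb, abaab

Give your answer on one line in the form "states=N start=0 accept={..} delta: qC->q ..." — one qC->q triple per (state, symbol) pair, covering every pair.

states=5 start=0 accept={0,1,3} delta: 0a->1 0b->0 0c->0 1a->2 1b->3 1c->2 2a->0 2b->2 2c->2 3a->4 3b->0 3c->0 4a->2 4b->0 4c->0

Grow the machine one transition at a time. Run the examples from 0; the earliest place one falls off (shortest prefix, ties alphabetical) gets sent to the lowest-numbered state that keeps every Accept/Reject pair distinguishable — a pair clashes when both reach the same state with identical unread suffix — and to a fresh state only if none does.
a: 0a undefined. 0a->0: no, aaab/aab meet in 0 with "b" left. Open state 1: 0a->1.
b: 0b undefined. 0b->0: ok.
c: 0c undefined. 0c->0: ok.
aa: 1a undefined. 1a->0: no, bbbcb/bbaa meet in 0. 1a->1: no, ba/bbaa meet in 1. Open state 2: 1a->2.
ab: 1b undefined. 1b->0: no, babacc/acc meet in 1 with "cc" left. 1b->1: no, aaab/abaab meet in 2 with "ab" left. 1b->2: no, abb/aab meet in 2 with "b" left. Open state 3: 1b->3.
ac: 1c undefined. 1c->0: no, bbbcb/acc meet in 0. 1c->1: no, ba/acc meet in 1. 1c->2: ok.
aaa: 2a undefined. 2a->0: ok.
aab: 2b undefined. 2b->0: no, bbbcb/aab meet in 0. 2b->1: no, ba/aab meet in 1. 2b->2: ok.
aba: 3a undefined. 3a->0: no, babaaa/bbaa meet in 2. 3a->1: no, babacc/acc meet in 2 with "c" left. 3a->2: no, bbbcb/abaab meet in 0. 3a->3: no, abb/abaab meet in 3 with "b" left. Open state 4: 3a->4.
abb: 3b undefined. 3b->0: ok.
abc: 3c undefined. 3c->0: ok.
acc: 2c undefined. 2c->0: no, bbbcb/acc meet in 0. 2c->1: no, ba/acc meet in 1. 2c->2: ok.
abaa: 4a undefined. 4a->0: no, bbbcb/abaab meet in 0. 4a->1: no, babaaa/acc meet in 2. 4a->2: ok.
abab: 4b undefined. 4b->0: ok.
babac: 4c undefined. 4c->0: ok.
All examples now run through 5 states with every (state, symbol) defined. Accept strings end in {0,1,3}, Reject strings end in {2}; accept={0,1,3}.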